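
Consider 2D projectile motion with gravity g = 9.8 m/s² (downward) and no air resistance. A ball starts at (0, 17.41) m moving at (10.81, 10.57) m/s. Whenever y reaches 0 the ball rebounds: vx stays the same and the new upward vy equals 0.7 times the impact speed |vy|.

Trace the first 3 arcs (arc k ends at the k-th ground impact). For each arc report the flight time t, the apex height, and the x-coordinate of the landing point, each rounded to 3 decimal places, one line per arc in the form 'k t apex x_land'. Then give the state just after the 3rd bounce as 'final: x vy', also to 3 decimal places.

Arc 1: start y=17.410, vy=10.570 → t=3.250, apex=23.110, x_land=35.136, impact vy=-21.283
  bounce: vy ← 0.7·21.283 = 14.898
Arc 2: start y=0.000, vy=14.898 → t=3.040, apex=11.324, x_land=68.003, impact vy=-14.898
  bounce: vy ← 0.7·14.898 = 10.429
Arc 3: start y=0.000, vy=10.429 → t=2.128, apex=5.549, x_land=91.009, impact vy=-10.429
  bounce: vy ← 0.7·10.429 = 7.300

1 3.250 23.110 35.136
2 3.040 11.324 68.003
3 2.128 5.549 91.009
final: 91.009 7.300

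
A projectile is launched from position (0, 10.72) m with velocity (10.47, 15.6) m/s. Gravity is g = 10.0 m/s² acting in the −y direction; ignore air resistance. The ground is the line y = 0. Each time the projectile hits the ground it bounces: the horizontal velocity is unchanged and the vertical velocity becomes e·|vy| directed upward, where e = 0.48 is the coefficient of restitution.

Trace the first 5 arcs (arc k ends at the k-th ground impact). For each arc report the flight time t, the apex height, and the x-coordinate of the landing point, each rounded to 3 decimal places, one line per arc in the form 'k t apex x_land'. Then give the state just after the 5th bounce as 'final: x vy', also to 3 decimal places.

Arc 1: start y=10.720, vy=15.600 → t=3.700, apex=22.888, x_land=38.734, impact vy=-21.395
  bounce: vy ← 0.48·21.395 = 10.270
Arc 2: start y=0.000, vy=10.270 → t=2.054, apex=5.273, x_land=60.239, impact vy=-10.270
  bounce: vy ← 0.48·10.270 = 4.929
Arc 3: start y=0.000, vy=4.929 → t=0.986, apex=1.215, x_land=70.561, impact vy=-4.929
  bounce: vy ← 0.48·4.929 = 2.366
Arc 4: start y=0.000, vy=2.366 → t=0.473, apex=0.280, x_land=75.516, impact vy=-2.366
  bounce: vy ← 0.48·2.366 = 1.136
Arc 5: start y=0.000, vy=1.136 → t=0.227, apex=0.064, x_land=77.894, impact vy=-1.136
  bounce: vy ← 0.48·1.136 = 0.545

1 3.700 22.888 38.734
2 2.054 5.273 60.239
3 0.986 1.215 70.561
4 0.473 0.280 75.516
5 0.227 0.064 77.894
final: 77.894 0.545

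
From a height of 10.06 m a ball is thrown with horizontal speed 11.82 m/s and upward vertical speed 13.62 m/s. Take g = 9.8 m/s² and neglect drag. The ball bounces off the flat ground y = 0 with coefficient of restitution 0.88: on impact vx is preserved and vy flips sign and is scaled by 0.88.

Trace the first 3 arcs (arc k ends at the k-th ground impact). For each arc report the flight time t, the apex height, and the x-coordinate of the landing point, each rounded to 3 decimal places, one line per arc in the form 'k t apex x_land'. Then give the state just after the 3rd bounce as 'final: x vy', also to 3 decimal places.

Arc 1: start y=10.060, vy=13.620 → t=3.386, apex=19.525, x_land=40.022, impact vy=-19.562
  bounce: vy ← 0.88·19.562 = 17.215
Arc 2: start y=0.000, vy=17.215 → t=3.513, apex=15.120, x_land=81.548, impact vy=-17.215
  bounce: vy ← 0.88·17.215 = 15.149
Arc 3: start y=0.000, vy=15.149 → t=3.092, apex=11.709, x_land=118.091, impact vy=-15.149
  bounce: vy ← 0.88·15.149 = 13.331

1 3.386 19.525 40.022
2 3.513 15.120 81.548
3 3.092 11.709 118.091
final: 118.091 13.331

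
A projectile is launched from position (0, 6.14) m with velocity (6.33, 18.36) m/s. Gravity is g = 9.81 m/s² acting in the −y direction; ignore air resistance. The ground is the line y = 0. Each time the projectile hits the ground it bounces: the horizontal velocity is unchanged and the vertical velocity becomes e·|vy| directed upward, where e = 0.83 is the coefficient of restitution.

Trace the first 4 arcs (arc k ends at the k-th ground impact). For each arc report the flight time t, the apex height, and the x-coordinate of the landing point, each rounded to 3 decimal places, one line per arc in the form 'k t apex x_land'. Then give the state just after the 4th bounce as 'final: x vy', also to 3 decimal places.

Arc 1: start y=6.140, vy=18.360 → t=4.052, apex=23.321, x_land=25.649, impact vy=-21.391
  bounce: vy ← 0.83·21.391 = 17.754
Arc 2: start y=0.000, vy=17.754 → t=3.620, apex=16.066, x_land=48.562, impact vy=-17.754
  bounce: vy ← 0.83·17.754 = 14.736
Arc 3: start y=0.000, vy=14.736 → t=3.004, apex=11.068, x_land=67.579, impact vy=-14.736
  bounce: vy ← 0.83·14.736 = 12.231
Arc 4: start y=0.000, vy=12.231 → t=2.494, apex=7.625, x_land=83.363, impact vy=-12.231
  bounce: vy ← 0.83·12.231 = 10.152

1 4.052 23.321 25.649
2 3.620 16.066 48.562
3 3.004 11.068 67.579
4 2.494 7.625 83.363
final: 83.363 10.152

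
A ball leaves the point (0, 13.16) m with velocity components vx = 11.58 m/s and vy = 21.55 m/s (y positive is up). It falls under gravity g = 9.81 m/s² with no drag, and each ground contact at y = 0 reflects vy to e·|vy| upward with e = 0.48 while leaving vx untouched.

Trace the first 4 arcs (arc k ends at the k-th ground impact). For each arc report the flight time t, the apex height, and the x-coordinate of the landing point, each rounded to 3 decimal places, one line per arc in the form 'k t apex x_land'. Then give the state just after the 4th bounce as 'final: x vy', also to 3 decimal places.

Arc 1: start y=13.160, vy=21.550 → t=4.937, apex=36.830, x_land=57.170, impact vy=-26.881
  bounce: vy ← 0.48·26.881 = 12.903
Arc 2: start y=0.000, vy=12.903 → t=2.631, apex=8.486, x_land=87.632, impact vy=-12.903
  bounce: vy ← 0.48·12.903 = 6.193
Arc 3: start y=0.000, vy=6.193 → t=1.263, apex=1.955, x_land=102.254, impact vy=-6.193
  bounce: vy ← 0.48·6.193 = 2.973
Arc 4: start y=0.000, vy=2.973 → t=0.606, apex=0.450, x_land=109.272, impact vy=-2.973
  bounce: vy ← 0.48·2.973 = 1.427

1 4.937 36.830 57.170
2 2.631 8.486 87.632
3 1.263 1.955 102.254
4 0.606 0.450 109.272
final: 109.272 1.427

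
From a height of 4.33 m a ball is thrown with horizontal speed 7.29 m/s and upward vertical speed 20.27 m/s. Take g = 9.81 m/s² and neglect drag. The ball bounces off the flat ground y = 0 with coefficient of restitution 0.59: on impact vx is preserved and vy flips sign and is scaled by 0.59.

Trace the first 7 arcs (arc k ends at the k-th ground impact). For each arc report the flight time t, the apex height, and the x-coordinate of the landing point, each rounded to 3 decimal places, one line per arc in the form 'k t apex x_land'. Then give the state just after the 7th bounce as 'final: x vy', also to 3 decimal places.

1 4.336 25.272 31.610
2 2.678 8.797 51.136
3 1.580 3.062 62.656
4 0.932 1.066 69.453
5 0.550 0.371 73.463
6 0.325 0.129 75.829
7 0.191 0.045 77.225
final: 77.225 0.554

Arc 1: start y=4.330, vy=20.270 → t=4.336, apex=25.272, x_land=31.610, impact vy=-22.267
  bounce: vy ← 0.59·22.267 = 13.138
Arc 2: start y=0.000, vy=13.138 → t=2.678, apex=8.797, x_land=51.136, impact vy=-13.138
  bounce: vy ← 0.59·13.138 = 7.751
Arc 3: start y=0.000, vy=7.751 → t=1.580, apex=3.062, x_land=62.656, impact vy=-7.751
  bounce: vy ← 0.59·7.751 = 4.573
Arc 4: start y=0.000, vy=4.573 → t=0.932, apex=1.066, x_land=69.453, impact vy=-4.573
  bounce: vy ← 0.59·4.573 = 2.698
Arc 5: start y=0.000, vy=2.698 → t=0.550, apex=0.371, x_land=73.463, impact vy=-2.698
  bounce: vy ← 0.59·2.698 = 1.592
Arc 6: start y=0.000, vy=1.592 → t=0.325, apex=0.129, x_land=75.829, impact vy=-1.592
  bounce: vy ← 0.59·1.592 = 0.939
Arc 7: start y=0.000, vy=0.939 → t=0.191, apex=0.045, x_land=77.225, impact vy=-0.939
  bounce: vy ← 0.59·0.939 = 0.554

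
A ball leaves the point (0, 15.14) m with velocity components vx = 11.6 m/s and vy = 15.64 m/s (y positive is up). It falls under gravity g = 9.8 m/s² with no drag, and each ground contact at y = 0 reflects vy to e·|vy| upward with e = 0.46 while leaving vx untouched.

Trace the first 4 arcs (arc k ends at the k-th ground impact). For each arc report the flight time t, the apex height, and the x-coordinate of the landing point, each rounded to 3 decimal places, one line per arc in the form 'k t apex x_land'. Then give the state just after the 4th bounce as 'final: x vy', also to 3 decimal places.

Arc 1: start y=15.140, vy=15.640 → t=3.970, apex=27.620, x_land=46.053, impact vy=-23.267
  bounce: vy ← 0.46·23.267 = 10.703
Arc 2: start y=0.000, vy=10.703 → t=2.184, apex=5.844, x_land=71.390, impact vy=-10.703
  bounce: vy ← 0.46·10.703 = 4.923
Arc 3: start y=0.000, vy=4.923 → t=1.005, apex=1.237, x_land=83.046, impact vy=-4.923
  bounce: vy ← 0.46·4.923 = 2.265
Arc 4: start y=0.000, vy=2.265 → t=0.462, apex=0.262, x_land=88.407, impact vy=-2.265
  bounce: vy ← 0.46·2.265 = 1.042

1 3.970 27.620 46.053
2 2.184 5.844 71.390
3 1.005 1.237 83.046
4 0.462 0.262 88.407
final: 88.407 1.042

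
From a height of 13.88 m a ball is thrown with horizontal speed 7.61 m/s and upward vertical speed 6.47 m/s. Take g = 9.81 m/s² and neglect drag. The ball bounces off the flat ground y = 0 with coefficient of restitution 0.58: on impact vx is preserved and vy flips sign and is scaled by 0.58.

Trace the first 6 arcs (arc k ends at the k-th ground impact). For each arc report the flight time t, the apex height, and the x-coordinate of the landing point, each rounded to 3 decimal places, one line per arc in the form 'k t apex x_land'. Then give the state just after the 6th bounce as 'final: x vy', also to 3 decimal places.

1 2.466 16.014 18.769
2 2.096 5.387 34.719
3 1.216 1.812 43.971
4 0.705 0.610 49.336
5 0.409 0.205 52.448
6 0.237 0.069 54.253
final: 54.253 0.675

Arc 1: start y=13.880, vy=6.470 → t=2.466, apex=16.014, x_land=18.769, impact vy=-17.725
  bounce: vy ← 0.58·17.725 = 10.281
Arc 2: start y=0.000, vy=10.281 → t=2.096, apex=5.387, x_land=34.719, impact vy=-10.281
  bounce: vy ← 0.58·10.281 = 5.963
Arc 3: start y=0.000, vy=5.963 → t=1.216, apex=1.812, x_land=43.971, impact vy=-5.963
  bounce: vy ← 0.58·5.963 = 3.458
Arc 4: start y=0.000, vy=3.458 → t=0.705, apex=0.610, x_land=49.336, impact vy=-3.458
  bounce: vy ← 0.58·3.458 = 2.006
Arc 5: start y=0.000, vy=2.006 → t=0.409, apex=0.205, x_land=52.448, impact vy=-2.006
  bounce: vy ← 0.58·2.006 = 1.163
Arc 6: start y=0.000, vy=1.163 → t=0.237, apex=0.069, x_land=54.253, impact vy=-1.163
  bounce: vy ← 0.58·1.163 = 0.675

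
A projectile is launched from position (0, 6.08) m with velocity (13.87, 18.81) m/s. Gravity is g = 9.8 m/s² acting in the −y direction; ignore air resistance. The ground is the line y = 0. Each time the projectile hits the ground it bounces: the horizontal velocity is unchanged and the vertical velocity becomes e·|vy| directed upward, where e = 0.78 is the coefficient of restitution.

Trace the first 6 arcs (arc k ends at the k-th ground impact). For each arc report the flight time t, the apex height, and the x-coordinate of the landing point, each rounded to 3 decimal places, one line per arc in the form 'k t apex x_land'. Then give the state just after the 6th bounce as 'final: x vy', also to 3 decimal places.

Arc 1: start y=6.080, vy=18.810 → t=4.139, apex=24.132, x_land=57.402, impact vy=-21.748
  bounce: vy ← 0.78·21.748 = 16.964
Arc 2: start y=0.000, vy=16.964 → t=3.462, apex=14.682, x_land=105.420, impact vy=-16.964
  bounce: vy ← 0.78·16.964 = 13.232
Arc 3: start y=0.000, vy=13.232 → t=2.700, apex=8.932, x_land=142.873, impact vy=-13.232
  bounce: vy ← 0.78·13.232 = 10.321
Arc 4: start y=0.000, vy=10.321 → t=2.106, apex=5.434, x_land=172.087, impact vy=-10.321
  bounce: vy ← 0.78·10.321 = 8.050
Arc 5: start y=0.000, vy=8.050 → t=1.643, apex=3.306, x_land=194.874, impact vy=-8.050
  bounce: vy ← 0.78·8.050 = 6.279
Arc 6: start y=0.000, vy=6.279 → t=1.281, apex=2.012, x_land=212.647, impact vy=-6.279
  bounce: vy ← 0.78·6.279 = 4.898

1 4.139 24.132 57.402
2 3.462 14.682 105.420
3 2.700 8.932 142.873
4 2.106 5.434 172.087
5 1.643 3.306 194.874
6 1.281 2.012 212.647
final: 212.647 4.898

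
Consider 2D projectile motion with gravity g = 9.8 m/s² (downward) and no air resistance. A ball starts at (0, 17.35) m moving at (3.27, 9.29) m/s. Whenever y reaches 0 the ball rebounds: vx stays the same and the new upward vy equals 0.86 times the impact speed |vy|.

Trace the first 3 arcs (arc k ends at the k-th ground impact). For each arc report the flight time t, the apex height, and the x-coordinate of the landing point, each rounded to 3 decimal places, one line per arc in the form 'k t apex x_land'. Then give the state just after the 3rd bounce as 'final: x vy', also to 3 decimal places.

Arc 1: start y=17.350, vy=9.290 → t=3.055, apex=21.753, x_land=9.990, impact vy=-20.649
  bounce: vy ← 0.86·20.649 = 17.758
Arc 2: start y=0.000, vy=17.758 → t=3.624, apex=16.089, x_land=21.840, impact vy=-17.758
  bounce: vy ← 0.86·17.758 = 15.272
Arc 3: start y=0.000, vy=15.272 → t=3.117, apex=11.899, x_land=32.032, impact vy=-15.272
  bounce: vy ← 0.86·15.272 = 13.134

1 3.055 21.753 9.990
2 3.624 16.089 21.840
3 3.117 11.899 32.032
final: 32.032 13.134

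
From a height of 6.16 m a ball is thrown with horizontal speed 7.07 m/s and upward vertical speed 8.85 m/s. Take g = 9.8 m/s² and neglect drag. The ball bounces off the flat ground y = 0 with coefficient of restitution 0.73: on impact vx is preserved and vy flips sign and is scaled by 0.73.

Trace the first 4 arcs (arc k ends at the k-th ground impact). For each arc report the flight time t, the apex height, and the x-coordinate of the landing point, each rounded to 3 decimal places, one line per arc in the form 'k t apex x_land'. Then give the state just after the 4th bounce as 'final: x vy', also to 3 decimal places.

1 2.343 10.156 16.563
2 2.102 5.412 31.424
3 1.534 2.884 42.272
4 1.120 1.537 50.191
final: 50.191 4.007

Arc 1: start y=6.160, vy=8.850 → t=2.343, apex=10.156, x_land=16.563, impact vy=-14.109
  bounce: vy ← 0.73·14.109 = 10.299
Arc 2: start y=0.000, vy=10.299 → t=2.102, apex=5.412, x_land=31.424, impact vy=-10.299
  bounce: vy ← 0.73·10.299 = 7.519
Arc 3: start y=0.000, vy=7.519 → t=1.534, apex=2.884, x_land=42.272, impact vy=-7.519
  bounce: vy ← 0.73·7.519 = 5.489
Arc 4: start y=0.000, vy=5.489 → t=1.120, apex=1.537, x_land=50.191, impact vy=-5.489
  bounce: vy ← 0.73·5.489 = 4.007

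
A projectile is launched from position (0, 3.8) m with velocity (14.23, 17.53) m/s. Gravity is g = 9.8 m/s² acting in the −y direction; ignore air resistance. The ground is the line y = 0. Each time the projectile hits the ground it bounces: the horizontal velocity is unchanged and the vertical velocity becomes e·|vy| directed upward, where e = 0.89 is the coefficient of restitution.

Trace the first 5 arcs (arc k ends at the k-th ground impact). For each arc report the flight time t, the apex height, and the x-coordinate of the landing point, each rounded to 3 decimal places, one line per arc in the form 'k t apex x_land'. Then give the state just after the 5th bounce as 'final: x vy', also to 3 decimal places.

1 3.783 19.479 53.826
2 3.549 15.429 104.328
3 3.159 12.221 149.274
4 2.811 9.681 189.277
5 2.502 7.668 224.879
final: 224.879 10.911

Arc 1: start y=3.800, vy=17.530 → t=3.783, apex=19.479, x_land=53.826, impact vy=-19.539
  bounce: vy ← 0.89·19.539 = 17.390
Arc 2: start y=0.000, vy=17.390 → t=3.549, apex=15.429, x_land=104.328, impact vy=-17.390
  bounce: vy ← 0.89·17.390 = 15.477
Arc 3: start y=0.000, vy=15.477 → t=3.159, apex=12.221, x_land=149.274, impact vy=-15.477
  bounce: vy ← 0.89·15.477 = 13.775
Arc 4: start y=0.000, vy=13.775 → t=2.811, apex=9.681, x_land=189.277, impact vy=-13.775
  bounce: vy ← 0.89·13.775 = 12.259
Arc 5: start y=0.000, vy=12.259 → t=2.502, apex=7.668, x_land=224.879, impact vy=-12.259
  bounce: vy ← 0.89·12.259 = 10.911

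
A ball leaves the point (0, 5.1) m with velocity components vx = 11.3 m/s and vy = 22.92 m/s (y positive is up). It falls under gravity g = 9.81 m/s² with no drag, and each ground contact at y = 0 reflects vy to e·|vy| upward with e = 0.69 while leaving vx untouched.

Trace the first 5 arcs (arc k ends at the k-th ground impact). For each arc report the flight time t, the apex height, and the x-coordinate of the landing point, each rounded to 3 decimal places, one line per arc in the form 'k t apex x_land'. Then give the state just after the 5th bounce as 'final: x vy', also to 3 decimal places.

Arc 1: start y=5.100, vy=22.920 → t=4.886, apex=31.875, x_land=55.207, impact vy=-25.008
  bounce: vy ← 0.69·25.008 = 17.255
Arc 2: start y=0.000, vy=17.255 → t=3.518, apex=15.176, x_land=94.960, impact vy=-17.255
  bounce: vy ← 0.69·17.255 = 11.906
Arc 3: start y=0.000, vy=11.906 → t=2.427, apex=7.225, x_land=122.389, impact vy=-11.906
  bounce: vy ← 0.69·11.906 = 8.215
Arc 4: start y=0.000, vy=8.215 → t=1.675, apex=3.440, x_land=141.315, impact vy=-8.215
  bounce: vy ← 0.69·8.215 = 5.669
Arc 5: start y=0.000, vy=5.669 → t=1.156, apex=1.638, x_land=154.374, impact vy=-5.669
  bounce: vy ← 0.69·5.669 = 3.911

1 4.886 31.875 55.207
2 3.518 15.176 94.960
3 2.427 7.225 122.389
4 1.675 3.440 141.315
5 1.156 1.638 154.374
final: 154.374 3.911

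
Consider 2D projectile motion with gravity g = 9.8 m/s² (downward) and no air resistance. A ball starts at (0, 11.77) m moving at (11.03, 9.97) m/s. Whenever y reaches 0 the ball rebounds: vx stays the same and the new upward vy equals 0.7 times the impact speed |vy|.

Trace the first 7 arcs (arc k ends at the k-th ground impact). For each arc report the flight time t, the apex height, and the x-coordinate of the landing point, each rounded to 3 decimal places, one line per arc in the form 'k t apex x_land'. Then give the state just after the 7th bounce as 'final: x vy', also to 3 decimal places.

Arc 1: start y=11.770, vy=9.970 → t=2.871, apex=16.841, x_land=31.670, impact vy=-18.168
  bounce: vy ← 0.7·18.168 = 12.718
Arc 2: start y=0.000, vy=12.718 → t=2.595, apex=8.252, x_land=60.298, impact vy=-12.718
  bounce: vy ← 0.7·12.718 = 8.903
Arc 3: start y=0.000, vy=8.903 → t=1.817, apex=4.044, x_land=80.338, impact vy=-8.903
  bounce: vy ← 0.7·8.903 = 6.232
Arc 4: start y=0.000, vy=6.232 → t=1.272, apex=1.981, x_land=94.366, impact vy=-6.232
  bounce: vy ← 0.7·6.232 = 4.362
Arc 5: start y=0.000, vy=4.362 → t=0.890, apex=0.971, x_land=104.186, impact vy=-4.362
  bounce: vy ← 0.7·4.362 = 3.054
Arc 6: start y=0.000, vy=3.054 → t=0.623, apex=0.476, x_land=111.059, impact vy=-3.054
  bounce: vy ← 0.7·3.054 = 2.138
Arc 7: start y=0.000, vy=2.138 → t=0.436, apex=0.233, x_land=115.871, impact vy=-2.138
  bounce: vy ← 0.7·2.138 = 1.496

1 2.871 16.841 31.670
2 2.595 8.252 60.298
3 1.817 4.044 80.338
4 1.272 1.981 94.366
5 0.890 0.971 104.186
6 0.623 0.476 111.059
7 0.436 0.233 115.871
final: 115.871 1.496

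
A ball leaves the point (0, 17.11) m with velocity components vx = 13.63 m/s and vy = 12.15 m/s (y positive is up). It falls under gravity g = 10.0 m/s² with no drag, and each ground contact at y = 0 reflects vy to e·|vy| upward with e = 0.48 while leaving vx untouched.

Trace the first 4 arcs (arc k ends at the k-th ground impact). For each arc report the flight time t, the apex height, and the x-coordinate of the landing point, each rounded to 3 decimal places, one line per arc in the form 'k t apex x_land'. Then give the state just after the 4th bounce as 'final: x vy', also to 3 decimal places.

1 3.428 24.491 46.726
2 2.125 5.643 75.685
3 1.020 1.300 89.586
4 0.490 0.300 96.258
final: 96.258 1.175

Arc 1: start y=17.110, vy=12.150 → t=3.428, apex=24.491, x_land=46.726, impact vy=-22.132
  bounce: vy ← 0.48·22.132 = 10.623
Arc 2: start y=0.000, vy=10.623 → t=2.125, apex=5.643, x_land=75.685, impact vy=-10.623
  bounce: vy ← 0.48·10.623 = 5.099
Arc 3: start y=0.000, vy=5.099 → t=1.020, apex=1.300, x_land=89.586, impact vy=-5.099
  bounce: vy ← 0.48·5.099 = 2.448
Arc 4: start y=0.000, vy=2.448 → t=0.490, apex=0.300, x_land=96.258, impact vy=-2.448
  bounce: vy ← 0.48·2.448 = 1.175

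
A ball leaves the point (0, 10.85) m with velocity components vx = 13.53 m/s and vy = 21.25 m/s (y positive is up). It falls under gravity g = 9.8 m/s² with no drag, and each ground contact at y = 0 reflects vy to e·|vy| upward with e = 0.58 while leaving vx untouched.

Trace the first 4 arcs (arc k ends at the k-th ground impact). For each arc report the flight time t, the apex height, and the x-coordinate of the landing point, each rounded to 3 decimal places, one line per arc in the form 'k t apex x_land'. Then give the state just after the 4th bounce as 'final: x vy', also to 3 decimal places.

Arc 1: start y=10.850, vy=21.250 → t=4.798, apex=33.889, x_land=64.920, impact vy=-25.773
  bounce: vy ← 0.58·25.773 = 14.948
Arc 2: start y=0.000, vy=14.948 → t=3.051, apex=11.400, x_land=106.195, impact vy=-14.948
  bounce: vy ← 0.58·14.948 = 8.670
Arc 3: start y=0.000, vy=8.670 → t=1.769, apex=3.835, x_land=130.134, impact vy=-8.670
  bounce: vy ← 0.58·8.670 = 5.029
Arc 4: start y=0.000, vy=5.029 → t=1.026, apex=1.290, x_land=144.019, impact vy=-5.029
  bounce: vy ← 0.58·5.029 = 2.917

1 4.798 33.889 64.920
2 3.051 11.400 106.195
3 1.769 3.835 130.134
4 1.026 1.290 144.019
final: 144.019 2.917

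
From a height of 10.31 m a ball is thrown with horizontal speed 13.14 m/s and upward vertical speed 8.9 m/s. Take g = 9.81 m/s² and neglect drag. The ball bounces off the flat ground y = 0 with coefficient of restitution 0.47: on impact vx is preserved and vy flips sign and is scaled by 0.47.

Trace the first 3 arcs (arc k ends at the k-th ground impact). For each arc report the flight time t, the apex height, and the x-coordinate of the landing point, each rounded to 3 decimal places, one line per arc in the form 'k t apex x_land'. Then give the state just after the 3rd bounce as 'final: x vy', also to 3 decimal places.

Arc 1: start y=10.310, vy=8.900 → t=2.618, apex=14.347, x_land=34.394, impact vy=-16.778
  bounce: vy ← 0.47·16.778 = 7.886
Arc 2: start y=0.000, vy=7.886 → t=1.608, apex=3.169, x_land=55.519, impact vy=-7.886
  bounce: vy ← 0.47·7.886 = 3.706
Arc 3: start y=0.000, vy=3.706 → t=0.756, apex=0.700, x_land=65.447, impact vy=-3.706
  bounce: vy ← 0.47·3.706 = 1.742

1 2.618 14.347 34.394
2 1.608 3.169 55.519
3 0.756 0.700 65.447
final: 65.447 1.742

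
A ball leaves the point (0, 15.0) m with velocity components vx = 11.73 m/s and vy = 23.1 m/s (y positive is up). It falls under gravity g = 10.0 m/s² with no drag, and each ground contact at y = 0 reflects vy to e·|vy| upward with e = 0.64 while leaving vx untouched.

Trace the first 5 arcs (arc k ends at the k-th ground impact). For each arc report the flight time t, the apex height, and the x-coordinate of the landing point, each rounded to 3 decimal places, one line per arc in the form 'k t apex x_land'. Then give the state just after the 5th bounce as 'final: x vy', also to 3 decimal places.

Arc 1: start y=15.000, vy=23.100 → t=5.197, apex=41.681, x_land=60.964, impact vy=-28.872
  bounce: vy ← 0.64·28.872 = 18.478
Arc 2: start y=0.000, vy=18.478 → t=3.696, apex=17.072, x_land=104.314, impact vy=-18.478
  bounce: vy ← 0.64·18.478 = 11.826
Arc 3: start y=0.000, vy=11.826 → t=2.365, apex=6.993, x_land=132.058, impact vy=-11.826
  bounce: vy ← 0.64·11.826 = 7.569
Arc 4: start y=0.000, vy=7.569 → t=1.514, apex=2.864, x_land=149.814, impact vy=-7.569
  bounce: vy ← 0.64·7.569 = 4.844
Arc 5: start y=0.000, vy=4.844 → t=0.969, apex=1.173, x_land=161.178, impact vy=-4.844
  bounce: vy ← 0.64·4.844 = 3.100

1 5.197 41.681 60.964
2 3.696 17.072 104.314
3 2.365 6.993 132.058
4 1.514 2.864 149.814
5 0.969 1.173 161.178
final: 161.178 3.100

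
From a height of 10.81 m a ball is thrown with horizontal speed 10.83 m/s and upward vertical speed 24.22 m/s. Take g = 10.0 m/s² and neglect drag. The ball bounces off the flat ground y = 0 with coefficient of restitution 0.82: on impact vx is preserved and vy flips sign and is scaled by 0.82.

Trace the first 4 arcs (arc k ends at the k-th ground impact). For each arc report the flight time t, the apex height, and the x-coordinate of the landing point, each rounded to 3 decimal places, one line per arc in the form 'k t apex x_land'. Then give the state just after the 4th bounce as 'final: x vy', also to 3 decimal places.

Arc 1: start y=10.810, vy=24.220 → t=5.255, apex=40.140, x_land=56.916, impact vy=-28.334
  bounce: vy ← 0.82·28.334 = 23.234
Arc 2: start y=0.000, vy=23.234 → t=4.647, apex=26.990, x_land=107.240, impact vy=-23.234
  bounce: vy ← 0.82·23.234 = 19.052
Arc 3: start y=0.000, vy=19.052 → t=3.810, apex=18.148, x_land=148.506, impact vy=-19.052
  bounce: vy ← 0.82·19.052 = 15.622
Arc 4: start y=0.000, vy=15.622 → t=3.124, apex=12.203, x_land=182.344, impact vy=-15.622
  bounce: vy ← 0.82·15.622 = 12.810

1 5.255 40.140 56.916
2 4.647 26.990 107.240
3 3.810 18.148 148.506
4 3.124 12.203 182.344
final: 182.344 12.810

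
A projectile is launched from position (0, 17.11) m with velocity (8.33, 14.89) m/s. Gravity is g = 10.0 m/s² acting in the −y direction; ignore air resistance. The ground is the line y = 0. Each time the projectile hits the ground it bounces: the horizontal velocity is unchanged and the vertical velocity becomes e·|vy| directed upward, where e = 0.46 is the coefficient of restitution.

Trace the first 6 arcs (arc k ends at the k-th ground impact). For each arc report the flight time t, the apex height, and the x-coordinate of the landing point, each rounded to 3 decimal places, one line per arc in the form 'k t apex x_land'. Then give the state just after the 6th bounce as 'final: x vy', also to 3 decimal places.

1 3.864 28.196 32.184
2 2.185 5.966 50.383
3 1.005 1.262 58.754
4 0.462 0.267 62.605
5 0.213 0.057 64.377
6 0.098 0.012 65.192
final: 65.192 0.225

Arc 1: start y=17.110, vy=14.890 → t=3.864, apex=28.196, x_land=32.184, impact vy=-23.747
  bounce: vy ← 0.46·23.747 = 10.924
Arc 2: start y=0.000, vy=10.924 → t=2.185, apex=5.966, x_land=50.383, impact vy=-10.924
  bounce: vy ← 0.46·10.924 = 5.025
Arc 3: start y=0.000, vy=5.025 → t=1.005, apex=1.262, x_land=58.754, impact vy=-5.025
  bounce: vy ← 0.46·5.025 = 2.311
Arc 4: start y=0.000, vy=2.311 → t=0.462, apex=0.267, x_land=62.605, impact vy=-2.311
  bounce: vy ← 0.46·2.311 = 1.063
Arc 5: start y=0.000, vy=1.063 → t=0.213, apex=0.057, x_land=64.377, impact vy=-1.063
  bounce: vy ← 0.46·1.063 = 0.489
Arc 6: start y=0.000, vy=0.489 → t=0.098, apex=0.012, x_land=65.192, impact vy=-0.489
  bounce: vy ← 0.46·0.489 = 0.225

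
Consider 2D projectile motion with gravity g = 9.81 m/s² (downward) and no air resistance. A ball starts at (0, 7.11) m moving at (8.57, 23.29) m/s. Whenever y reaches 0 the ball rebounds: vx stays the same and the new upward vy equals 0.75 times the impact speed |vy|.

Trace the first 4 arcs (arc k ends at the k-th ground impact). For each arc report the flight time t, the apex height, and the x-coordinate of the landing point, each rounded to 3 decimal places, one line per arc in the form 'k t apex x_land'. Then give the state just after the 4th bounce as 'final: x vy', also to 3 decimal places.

1 5.036 34.756 43.159
2 3.993 19.551 77.378
3 2.995 10.997 103.043
4 2.246 6.186 122.291
final: 122.291 8.263

Arc 1: start y=7.110, vy=23.290 → t=5.036, apex=34.756, x_land=43.159, impact vy=-26.114
  bounce: vy ← 0.75·26.114 = 19.585
Arc 2: start y=0.000, vy=19.585 → t=3.993, apex=19.551, x_land=77.378, impact vy=-19.585
  bounce: vy ← 0.75·19.585 = 14.689
Arc 3: start y=0.000, vy=14.689 → t=2.995, apex=10.997, x_land=103.043, impact vy=-14.689
  bounce: vy ← 0.75·14.689 = 11.017
Arc 4: start y=0.000, vy=11.017 → t=2.246, apex=6.186, x_land=122.291, impact vy=-11.017
  bounce: vy ← 0.75·11.017 = 8.263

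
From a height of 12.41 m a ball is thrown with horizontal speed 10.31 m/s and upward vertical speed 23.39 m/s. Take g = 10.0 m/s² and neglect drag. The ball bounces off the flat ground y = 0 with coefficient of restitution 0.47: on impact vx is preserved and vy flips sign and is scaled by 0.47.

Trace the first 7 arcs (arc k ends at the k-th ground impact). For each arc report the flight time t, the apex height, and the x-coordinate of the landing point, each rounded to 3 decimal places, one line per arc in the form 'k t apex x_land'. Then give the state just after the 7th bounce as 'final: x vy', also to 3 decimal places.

1 5.159 39.765 53.190
2 2.651 8.784 80.521
3 1.246 1.940 93.366
4 0.586 0.429 99.404
5 0.275 0.095 102.241
6 0.129 0.021 103.575
7 0.061 0.005 104.202
final: 104.202 0.143

Arc 1: start y=12.410, vy=23.390 → t=5.159, apex=39.765, x_land=53.190, impact vy=-28.201
  bounce: vy ← 0.47·28.201 = 13.254
Arc 2: start y=0.000, vy=13.254 → t=2.651, apex=8.784, x_land=80.521, impact vy=-13.254
  bounce: vy ← 0.47·13.254 = 6.230
Arc 3: start y=0.000, vy=6.230 → t=1.246, apex=1.940, x_land=93.366, impact vy=-6.230
  bounce: vy ← 0.47·6.230 = 2.928
Arc 4: start y=0.000, vy=2.928 → t=0.586, apex=0.429, x_land=99.404, impact vy=-2.928
  bounce: vy ← 0.47·2.928 = 1.376
Arc 5: start y=0.000, vy=1.376 → t=0.275, apex=0.095, x_land=102.241, impact vy=-1.376
  bounce: vy ← 0.47·1.376 = 0.647
Arc 6: start y=0.000, vy=0.647 → t=0.129, apex=0.021, x_land=103.575, impact vy=-0.647
  bounce: vy ← 0.47·0.647 = 0.304
Arc 7: start y=0.000, vy=0.304 → t=0.061, apex=0.005, x_land=104.202, impact vy=-0.304
  bounce: vy ← 0.47·0.304 = 0.143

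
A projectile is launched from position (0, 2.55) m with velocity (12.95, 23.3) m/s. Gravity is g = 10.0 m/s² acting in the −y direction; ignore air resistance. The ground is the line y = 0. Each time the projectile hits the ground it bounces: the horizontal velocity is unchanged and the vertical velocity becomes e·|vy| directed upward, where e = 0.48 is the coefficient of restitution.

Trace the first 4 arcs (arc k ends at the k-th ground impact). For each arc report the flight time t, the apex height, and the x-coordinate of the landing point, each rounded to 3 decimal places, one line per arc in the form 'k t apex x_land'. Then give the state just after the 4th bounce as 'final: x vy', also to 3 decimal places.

1 4.767 29.695 61.732
2 2.340 6.842 92.029
3 1.123 1.576 106.571
4 0.539 0.363 113.552
final: 113.552 1.294

Arc 1: start y=2.550, vy=23.300 → t=4.767, apex=29.695, x_land=61.732, impact vy=-24.370
  bounce: vy ← 0.48·24.370 = 11.698
Arc 2: start y=0.000, vy=11.698 → t=2.340, apex=6.842, x_land=92.029, impact vy=-11.698
  bounce: vy ← 0.48·11.698 = 5.615
Arc 3: start y=0.000, vy=5.615 → t=1.123, apex=1.576, x_land=106.571, impact vy=-5.615
  bounce: vy ← 0.48·5.615 = 2.695
Arc 4: start y=0.000, vy=2.695 → t=0.539, apex=0.363, x_land=113.552, impact vy=-2.695
  bounce: vy ← 0.48·2.695 = 1.294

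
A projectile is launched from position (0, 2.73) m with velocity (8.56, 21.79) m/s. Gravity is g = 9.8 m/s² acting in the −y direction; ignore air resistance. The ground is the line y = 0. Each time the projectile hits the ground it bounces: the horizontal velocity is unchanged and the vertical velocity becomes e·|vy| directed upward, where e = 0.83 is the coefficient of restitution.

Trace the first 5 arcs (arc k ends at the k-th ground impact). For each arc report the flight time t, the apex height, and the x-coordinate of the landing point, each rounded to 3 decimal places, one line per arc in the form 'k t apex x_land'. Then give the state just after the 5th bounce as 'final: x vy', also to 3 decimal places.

Arc 1: start y=2.730, vy=21.790 → t=4.569, apex=26.955, x_land=39.110, impact vy=-22.985
  bounce: vy ← 0.83·22.985 = 19.078
Arc 2: start y=0.000, vy=19.078 → t=3.893, apex=18.569, x_land=72.437, impact vy=-19.078
  bounce: vy ← 0.83·19.078 = 15.834
Arc 3: start y=0.000, vy=15.834 → t=3.232, apex=12.792, x_land=100.099, impact vy=-15.834
  bounce: vy ← 0.83·15.834 = 13.143
Arc 4: start y=0.000, vy=13.143 → t=2.682, apex=8.813, x_land=123.058, impact vy=-13.143
  bounce: vy ← 0.83·13.143 = 10.908
Arc 5: start y=0.000, vy=10.908 → t=2.226, apex=6.071, x_land=142.114, impact vy=-10.908
  bounce: vy ← 0.83·10.908 = 9.054

1 4.569 26.955 39.110
2 3.893 18.569 72.437
3 3.232 12.792 100.099
4 2.682 8.813 123.058
5 2.226 6.071 142.114
final: 142.114 9.054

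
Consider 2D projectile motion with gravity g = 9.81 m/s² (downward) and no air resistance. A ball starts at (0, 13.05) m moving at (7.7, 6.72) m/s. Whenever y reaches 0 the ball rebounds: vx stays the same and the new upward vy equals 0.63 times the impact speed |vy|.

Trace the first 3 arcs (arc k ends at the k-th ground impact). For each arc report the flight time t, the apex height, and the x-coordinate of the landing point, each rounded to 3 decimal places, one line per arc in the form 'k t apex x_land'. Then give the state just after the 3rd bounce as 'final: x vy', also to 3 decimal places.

Arc 1: start y=13.050, vy=6.720 → t=2.454, apex=15.352, x_land=18.897, impact vy=-17.355
  bounce: vy ← 0.63·17.355 = 10.934
Arc 2: start y=0.000, vy=10.934 → t=2.229, apex=6.093, x_land=36.061, impact vy=-10.934
  bounce: vy ← 0.63·10.934 = 6.888
Arc 3: start y=0.000, vy=6.888 → t=1.404, apex=2.418, x_land=46.874, impact vy=-6.888
  bounce: vy ← 0.63·6.888 = 4.340

1 2.454 15.352 18.897
2 2.229 6.093 36.061
3 1.404 2.418 46.874
final: 46.874 4.340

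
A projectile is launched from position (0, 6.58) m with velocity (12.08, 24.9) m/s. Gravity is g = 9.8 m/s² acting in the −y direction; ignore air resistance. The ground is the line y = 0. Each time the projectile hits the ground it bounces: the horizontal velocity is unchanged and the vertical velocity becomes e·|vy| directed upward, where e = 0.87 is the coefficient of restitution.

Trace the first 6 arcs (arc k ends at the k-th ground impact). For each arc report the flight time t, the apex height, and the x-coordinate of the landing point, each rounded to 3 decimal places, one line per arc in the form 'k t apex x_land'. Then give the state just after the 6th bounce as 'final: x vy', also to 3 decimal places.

Arc 1: start y=6.580, vy=24.900 → t=5.333, apex=38.213, x_land=64.428, impact vy=-27.367
  bounce: vy ← 0.87·27.367 = 23.810
Arc 2: start y=0.000, vy=23.810 → t=4.859, apex=28.924, x_land=123.126, impact vy=-23.810
  bounce: vy ← 0.87·23.810 = 20.714
Arc 3: start y=0.000, vy=20.714 → t=4.227, apex=21.892, x_land=174.193, impact vy=-20.714
  bounce: vy ← 0.87·20.714 = 18.022
Arc 4: start y=0.000, vy=18.022 → t=3.678, apex=16.570, x_land=218.622, impact vy=-18.022
  bounce: vy ← 0.87·18.022 = 15.679
Arc 5: start y=0.000, vy=15.679 → t=3.200, apex=12.542, x_land=257.275, impact vy=-15.679
  bounce: vy ← 0.87·15.679 = 13.641
Arc 6: start y=0.000, vy=13.641 → t=2.784, apex=9.493, x_land=290.903, impact vy=-13.641
  bounce: vy ← 0.87·13.641 = 11.867

1 5.333 38.213 64.428
2 4.859 28.924 123.126
3 4.227 21.892 174.193
4 3.678 16.570 218.622
5 3.200 12.542 257.275
6 2.784 9.493 290.903
final: 290.903 11.867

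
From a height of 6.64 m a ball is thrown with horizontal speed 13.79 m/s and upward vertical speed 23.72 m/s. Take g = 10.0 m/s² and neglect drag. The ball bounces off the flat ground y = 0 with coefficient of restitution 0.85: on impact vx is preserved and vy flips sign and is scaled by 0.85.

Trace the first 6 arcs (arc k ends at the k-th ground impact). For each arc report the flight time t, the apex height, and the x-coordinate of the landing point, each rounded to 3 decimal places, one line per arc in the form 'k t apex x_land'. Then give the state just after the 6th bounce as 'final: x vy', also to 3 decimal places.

Arc 1: start y=6.640, vy=23.720 → t=5.009, apex=34.772, x_land=69.076, impact vy=-26.371
  bounce: vy ← 0.85·26.371 = 22.415
Arc 2: start y=0.000, vy=22.415 → t=4.483, apex=25.123, x_land=130.898, impact vy=-22.415
  bounce: vy ← 0.85·22.415 = 19.053
Arc 3: start y=0.000, vy=19.053 → t=3.811, apex=18.151, x_land=183.446, impact vy=-19.053
  bounce: vy ← 0.85·19.053 = 16.195
Arc 4: start y=0.000, vy=16.195 → t=3.239, apex=13.114, x_land=228.113, impact vy=-16.195
  bounce: vy ← 0.85·16.195 = 13.766
Arc 5: start y=0.000, vy=13.766 → t=2.753, apex=9.475, x_land=266.079, impact vy=-13.766
  bounce: vy ← 0.85·13.766 = 11.701
Arc 6: start y=0.000, vy=11.701 → t=2.340, apex=6.846, x_land=298.350, impact vy=-11.701
  bounce: vy ← 0.85·11.701 = 9.946

1 5.009 34.772 69.076
2 4.483 25.123 130.898
3 3.811 18.151 183.446
4 3.239 13.114 228.113
5 2.753 9.475 266.079
6 2.340 6.846 298.350
final: 298.350 9.946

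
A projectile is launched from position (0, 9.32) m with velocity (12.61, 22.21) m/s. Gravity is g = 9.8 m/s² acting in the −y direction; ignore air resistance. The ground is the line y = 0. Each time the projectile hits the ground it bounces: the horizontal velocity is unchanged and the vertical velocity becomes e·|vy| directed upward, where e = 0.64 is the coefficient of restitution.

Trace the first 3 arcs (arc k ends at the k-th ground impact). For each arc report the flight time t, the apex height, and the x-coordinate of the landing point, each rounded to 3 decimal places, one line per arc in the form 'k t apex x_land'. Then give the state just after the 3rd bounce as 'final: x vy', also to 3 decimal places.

1 4.919 34.488 62.032
2 3.396 14.126 104.854
3 2.173 5.786 132.259
final: 132.259 6.816

Arc 1: start y=9.320, vy=22.210 → t=4.919, apex=34.488, x_land=62.032, impact vy=-25.999
  bounce: vy ← 0.64·25.999 = 16.639
Arc 2: start y=0.000, vy=16.639 → t=3.396, apex=14.126, x_land=104.854, impact vy=-16.639
  bounce: vy ← 0.64·16.639 = 10.649
Arc 3: start y=0.000, vy=10.649 → t=2.173, apex=5.786, x_land=132.259, impact vy=-10.649
  bounce: vy ← 0.64·10.649 = 6.816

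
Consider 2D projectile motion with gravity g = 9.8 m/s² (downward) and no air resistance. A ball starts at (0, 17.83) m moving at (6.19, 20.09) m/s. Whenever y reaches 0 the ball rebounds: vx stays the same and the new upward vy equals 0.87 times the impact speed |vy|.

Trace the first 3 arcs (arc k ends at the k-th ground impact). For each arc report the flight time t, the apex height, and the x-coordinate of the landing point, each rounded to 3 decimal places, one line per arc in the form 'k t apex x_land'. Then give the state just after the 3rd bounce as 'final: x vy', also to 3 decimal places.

1 4.850 38.422 30.023
2 4.872 29.082 60.183
3 4.239 22.012 86.422
final: 86.422 18.071

Arc 1: start y=17.830, vy=20.090 → t=4.850, apex=38.422, x_land=30.023, impact vy=-27.442
  bounce: vy ← 0.87·27.442 = 23.875
Arc 2: start y=0.000, vy=23.875 → t=4.872, apex=29.082, x_land=60.183, impact vy=-23.875
  bounce: vy ← 0.87·23.875 = 20.771
Arc 3: start y=0.000, vy=20.771 → t=4.239, apex=22.012, x_land=86.422, impact vy=-20.771
  bounce: vy ← 0.87·20.771 = 18.071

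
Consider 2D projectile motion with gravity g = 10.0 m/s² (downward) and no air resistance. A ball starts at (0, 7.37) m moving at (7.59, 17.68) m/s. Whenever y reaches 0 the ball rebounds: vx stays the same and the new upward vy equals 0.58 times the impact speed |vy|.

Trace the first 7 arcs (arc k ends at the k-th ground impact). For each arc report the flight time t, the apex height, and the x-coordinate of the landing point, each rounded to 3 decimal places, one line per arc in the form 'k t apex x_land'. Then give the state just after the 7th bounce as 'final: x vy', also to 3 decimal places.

Arc 1: start y=7.370, vy=17.680 → t=3.913, apex=22.999, x_land=29.698, impact vy=-21.447
  bounce: vy ← 0.58·21.447 = 12.439
Arc 2: start y=0.000, vy=12.439 → t=2.488, apex=7.737, x_land=48.581, impact vy=-12.439
  bounce: vy ← 0.58·12.439 = 7.215
Arc 3: start y=0.000, vy=7.215 → t=1.443, apex=2.603, x_land=59.533, impact vy=-7.215
  bounce: vy ← 0.58·7.215 = 4.185
Arc 4: start y=0.000, vy=4.185 → t=0.837, apex=0.876, x_land=65.885, impact vy=-4.185
  bounce: vy ← 0.58·4.185 = 2.427
Arc 5: start y=0.000, vy=2.427 → t=0.485, apex=0.295, x_land=69.569, impact vy=-2.427
  bounce: vy ← 0.58·2.427 = 1.408
Arc 6: start y=0.000, vy=1.408 → t=0.282, apex=0.099, x_land=71.706, impact vy=-1.408
  bounce: vy ← 0.58·1.408 = 0.816
Arc 7: start y=0.000, vy=0.816 → t=0.163, apex=0.033, x_land=72.945, impact vy=-0.816
  bounce: vy ← 0.58·0.816 = 0.474

1 3.913 22.999 29.698
2 2.488 7.737 48.581
3 1.443 2.603 59.533
4 0.837 0.876 65.885
5 0.485 0.295 69.569
6 0.282 0.099 71.706
7 0.163 0.033 72.945
final: 72.945 0.474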